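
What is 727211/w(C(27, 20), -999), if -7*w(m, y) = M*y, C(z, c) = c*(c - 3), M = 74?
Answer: 5090477/73926 ≈ 68.859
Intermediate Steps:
C(z, c) = c*(-3 + c)
w(m, y) = -74*y/7
727211/w(C(27, 20), -999) = 727211/((-74/7*(-999))) = 727211/(73926/7) = 727211*(7/73926) = 5090477/73926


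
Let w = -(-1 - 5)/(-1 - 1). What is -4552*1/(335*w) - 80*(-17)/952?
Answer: 41914/7035 ≈ 5.9579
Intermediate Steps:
w = -3 (w = -(-6)/(-2) = -(-6)*(-1)/2 = -1*3 = -3)
-4552*1/(335*w) - 80*(-17)/952 = -4552/(335*(-3)) - 80*(-17)/952 = -4552/(-1005) + 1360*(1/952) = -4552*(-1/1005) + 10/7 = 4552/1005 + 10/7 = 41914/7035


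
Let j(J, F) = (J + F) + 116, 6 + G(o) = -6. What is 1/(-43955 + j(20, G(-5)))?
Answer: -1/43831 ≈ -2.2815e-5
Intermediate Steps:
G(o) = -12 (G(o) = -6 - 6 = -12)
j(J, F) = 116 + F + J (j(J, F) = (F + J) + 116 = 116 + F + J)
1/(-43955 + j(20, G(-5))) = 1/(-43955 + (116 - 12 + 20)) = 1/(-43955 + 124) = 1/(-43831) = -1/43831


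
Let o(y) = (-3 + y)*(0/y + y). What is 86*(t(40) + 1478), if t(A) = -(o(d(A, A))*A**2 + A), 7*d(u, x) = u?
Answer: -98516268/49 ≈ -2.0105e+6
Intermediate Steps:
d(u, x) = u/7
o(y) = y*(-3 + y) (o(y) = (-3 + y)*(0 + y) = (-3 + y)*y = y*(-3 + y))
t(A) = -A - A**3*(-3 + A/7)/7 (t(A) = -(((A/7)*(-3 + A/7))*A**2 + A) = -((A*(-3 + A/7)/7)*A**2 + A) = -(A**3*(-3 + A/7)/7 + A) = -(A + A**3*(-3 + A/7)/7) = -A - A**3*(-3 + A/7)/7)
86*(t(40) + 1478) = 86*(-1/49*40*(49 + 40**2*(-21 + 40)) + 1478) = 86*(-1/49*40*(49 + 1600*19) + 1478) = 86*(-1/49*40*(49 + 30400) + 1478) = 86*(-1/49*40*30449 + 1478) = 86*(-1217960/49 + 1478) = 86*(-1145538/49) = -98516268/49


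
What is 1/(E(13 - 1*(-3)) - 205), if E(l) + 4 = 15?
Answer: -1/194 ≈ -0.0051546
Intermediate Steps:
E(l) = 11 (E(l) = -4 + 15 = 11)
1/(E(13 - 1*(-3)) - 205) = 1/(11 - 205) = 1/(-194) = -1/194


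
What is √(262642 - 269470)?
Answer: 2*I*√1707 ≈ 82.632*I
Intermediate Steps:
√(262642 - 269470) = √(-6828) = 2*I*√1707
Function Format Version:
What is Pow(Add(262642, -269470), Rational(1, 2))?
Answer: Mul(2, I, Pow(1707, Rational(1, 2))) ≈ Mul(82.632, I)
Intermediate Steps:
Pow(Add(262642, -269470), Rational(1, 2)) = Pow(-6828, Rational(1, 2)) = Mul(2, I, Pow(1707, Rational(1, 2)))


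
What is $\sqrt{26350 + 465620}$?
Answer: $23 \sqrt{930} \approx 701.41$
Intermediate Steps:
$\sqrt{26350 + 465620} = \sqrt{491970} = 23 \sqrt{930}$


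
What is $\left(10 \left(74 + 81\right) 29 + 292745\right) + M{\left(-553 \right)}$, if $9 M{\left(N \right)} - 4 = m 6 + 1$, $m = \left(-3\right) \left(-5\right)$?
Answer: $\frac{3039350}{9} \approx 3.3771 \cdot 10^{5}$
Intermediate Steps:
$m = 15$
$M{\left(N \right)} = \frac{95}{9}$ ($M{\left(N \right)} = \frac{4}{9} + \frac{15 \cdot 6 + 1}{9} = \frac{4}{9} + \frac{90 + 1}{9} = \frac{4}{9} + \frac{1}{9} \cdot 91 = \frac{4}{9} + \frac{91}{9} = \frac{95}{9}$)
$\left(10 \left(74 + 81\right) 29 + 292745\right) + M{\left(-553 \right)} = \left(10 \left(74 + 81\right) 29 + 292745\right) + \frac{95}{9} = \left(10 \cdot 155 \cdot 29 + 292745\right) + \frac{95}{9} = \left(10 \cdot 4495 + 292745\right) + \frac{95}{9} = \left(44950 + 292745\right) + \frac{95}{9} = 337695 + \frac{95}{9} = \frac{3039350}{9}$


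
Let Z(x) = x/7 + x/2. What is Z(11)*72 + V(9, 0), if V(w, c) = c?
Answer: 3564/7 ≈ 509.14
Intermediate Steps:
Z(x) = 9*x/14 (Z(x) = x*(⅐) + x*(½) = x/7 + x/2 = 9*x/14)
Z(11)*72 + V(9, 0) = ((9/14)*11)*72 + 0 = (99/14)*72 + 0 = 3564/7 + 0 = 3564/7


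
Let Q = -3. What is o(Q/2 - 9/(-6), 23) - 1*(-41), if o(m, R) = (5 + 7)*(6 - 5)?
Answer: 53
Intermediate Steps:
o(m, R) = 12 (o(m, R) = 12*1 = 12)
o(Q/2 - 9/(-6), 23) - 1*(-41) = 12 - 1*(-41) = 12 + 41 = 53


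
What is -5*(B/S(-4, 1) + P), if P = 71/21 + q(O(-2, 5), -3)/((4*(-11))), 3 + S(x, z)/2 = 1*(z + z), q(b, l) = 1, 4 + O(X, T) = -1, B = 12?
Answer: 12205/924 ≈ 13.209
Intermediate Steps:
O(X, T) = -5 (O(X, T) = -4 - 1 = -5)
S(x, z) = -6 + 4*z (S(x, z) = -6 + 2*(1*(z + z)) = -6 + 2*(1*(2*z)) = -6 + 2*(2*z) = -6 + 4*z)
P = 3103/924 (P = 71/21 + 1/(4*(-11)) = 71*(1/21) + 1/(-44) = 71/21 + 1*(-1/44) = 71/21 - 1/44 = 3103/924 ≈ 3.3582)
-5*(B/S(-4, 1) + P) = -5*(12/(-6 + 4*1) + 3103/924) = -5*(12/(-6 + 4) + 3103/924) = -5*(12/(-2) + 3103/924) = -5*(12*(-1/2) + 3103/924) = -5*(-6 + 3103/924) = -5*(-2441/924) = 12205/924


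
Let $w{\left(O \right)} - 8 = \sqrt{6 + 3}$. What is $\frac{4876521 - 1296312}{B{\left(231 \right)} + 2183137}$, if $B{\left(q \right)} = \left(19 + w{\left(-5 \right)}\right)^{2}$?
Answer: $\frac{3580209}{2184037} \approx 1.6393$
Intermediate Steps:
$w{\left(O \right)} = 11$ ($w{\left(O \right)} = 8 + \sqrt{6 + 3} = 8 + \sqrt{9} = 8 + 3 = 11$)
$B{\left(q \right)} = 900$ ($B{\left(q \right)} = \left(19 + 11\right)^{2} = 30^{2} = 900$)
$\frac{4876521 - 1296312}{B{\left(231 \right)} + 2183137} = \frac{4876521 - 1296312}{900 + 2183137} = \frac{3580209}{2184037}$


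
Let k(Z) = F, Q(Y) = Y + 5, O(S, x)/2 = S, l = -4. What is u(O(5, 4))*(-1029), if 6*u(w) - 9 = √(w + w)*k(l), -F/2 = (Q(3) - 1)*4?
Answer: -3087/2 + 19208*√5 ≈ 41407.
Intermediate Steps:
O(S, x) = 2*S
Q(Y) = 5 + Y
F = -56 (F = -2*((5 + 3) - 1)*4 = -2*(8 - 1)*4 = -14*4 = -2*28 = -56)
k(Z) = -56
u(w) = 3/2 - 28*√2*√w/3 (u(w) = 3/2 + (√(w + w)*(-56))/6 = 3/2 + (√(2*w)*(-56))/6 = 3/2 + ((√2*√w)*(-56))/6 = 3/2 + (-56*√2*√w)/6 = 3/2 - 28*√2*√w/3)
u(O(5, 4))*(-1029) = (3/2 - 28*√2*√(2*5)/3)*(-1029) = (3/2 - 28*√2*√10/3)*(-1029) = (3/2 - 56*√5/3)*(-1029) = -3087/2 + 19208*√5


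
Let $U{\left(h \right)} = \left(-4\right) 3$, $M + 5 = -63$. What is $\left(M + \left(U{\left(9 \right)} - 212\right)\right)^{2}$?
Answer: $85264$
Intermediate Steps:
$M = -68$ ($M = -5 - 63 = -68$)
$U{\left(h \right)} = -12$
$\left(M + \left(U{\left(9 \right)} - 212\right)\right)^{2} = \left(-68 - 224\right)^{2} = \left(-292\right)^{2} = 85264$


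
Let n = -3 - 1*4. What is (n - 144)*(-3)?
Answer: 453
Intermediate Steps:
n = -7 (n = -3 - 4 = -7)
(n - 144)*(-3) = (-7 - 144)*(-3) = -151*(-3) = 453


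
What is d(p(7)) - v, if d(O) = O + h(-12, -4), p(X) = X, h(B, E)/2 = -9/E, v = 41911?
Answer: -83799/2 ≈ -41900.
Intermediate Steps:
h(B, E) = -18/E (h(B, E) = 2*(-9/E) = -18/E)
d(O) = 9/2 + O (d(O) = O - 18/(-4) = O - 18*(-¼) = O + 9/2 = 9/2 + O)
d(p(7)) - v = (9/2 + 7) - 1*41911 = 23/2 - 41911 = -83799/2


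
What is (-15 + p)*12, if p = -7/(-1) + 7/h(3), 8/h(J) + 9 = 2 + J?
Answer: -138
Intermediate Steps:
h(J) = 8/(-7 + J) (h(J) = 8/(-9 + (2 + J)) = 8/(-7 + J))
p = 7/2 (p = -7/(-1) + 7/((8/(-7 + 3))) = -7*(-1) + 7/((8/(-4))) = 7 + 7/((8*(-¼))) = 7 + 7/(-2) = 7 + 7*(-½) = 7 - 7/2 = 7/2 ≈ 3.5000)
(-15 + p)*12 = (-15 + 7/2)*12 = -23/2*12 = -138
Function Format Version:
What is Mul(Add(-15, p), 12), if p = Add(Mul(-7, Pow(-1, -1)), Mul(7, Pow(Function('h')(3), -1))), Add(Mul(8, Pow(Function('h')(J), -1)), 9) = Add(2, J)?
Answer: -138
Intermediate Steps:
Function('h')(J) = Mul(8, Pow(Add(-7, J), -1)) (Function('h')(J) = Mul(8, Pow(Add(-9, Add(2, J)), -1)) = Mul(8, Pow(Add(-7, J), -1)))
p = Rational(7, 2) (p = Add(Mul(-7, Pow(-1, -1)), Mul(7, Pow(Mul(8, Pow(Add(-7, 3), -1)), -1))) = Add(Mul(-7, -1), Mul(7, Pow(Mul(8, Pow(-4, -1)), -1))) = Add(7, Mul(7, Pow(Mul(8, Rational(-1, 4)), -1))) = Add(7, Mul(7, Pow(-2, -1))) = Add(7, Mul(7, Rational(-1, 2))) = Add(7, Rational(-7, 2)) = Rational(7, 2) ≈ 3.5000)
Mul(Add(-15, p), 12) = Mul(Add(-15, Rational(7, 2)), 12) = Mul(Rational(-23, 2), 12) = -138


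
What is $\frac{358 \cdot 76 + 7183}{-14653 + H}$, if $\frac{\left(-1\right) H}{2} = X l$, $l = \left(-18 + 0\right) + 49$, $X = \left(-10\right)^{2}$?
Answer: $- \frac{4913}{2979} \approx -1.6492$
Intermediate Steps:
$X = 100$
$l = 31$ ($l = -18 + 49 = 31$)
$H = -6200$ ($H = - 2 \cdot 100 \cdot 31 = \left(-2\right) 3100 = -6200$)
$\frac{358 \cdot 76 + 7183}{-14653 + H} = \frac{358 \cdot 76 + 7183}{-14653 - 6200} = \frac{27208 + 7183}{-20853} = 34391 \left(- \frac{1}{20853}\right) = - \frac{4913}{2979}$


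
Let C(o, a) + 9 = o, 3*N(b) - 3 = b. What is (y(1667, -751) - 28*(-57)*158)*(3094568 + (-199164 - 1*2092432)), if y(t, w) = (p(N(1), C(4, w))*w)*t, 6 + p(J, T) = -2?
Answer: 8244518221888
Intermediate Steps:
N(b) = 1 + b/3
C(o, a) = -9 + o
p(J, T) = -8 (p(J, T) = -6 - 2 = -8)
y(t, w) = -8*t*w (y(t, w) = (-8*w)*t = -8*t*w)
(y(1667, -751) - 28*(-57)*158)*(3094568 + (-199164 - 1*2092432)) = (-8*1667*(-751) - 28*(-57)*158)*(3094568 + (-199164 - 1*2092432)) = (10015336 + 1596*158)*(3094568 + (-199164 - 2092432)) = (10015336 + 252168)*(3094568 - 2291596) = 10267504*802972 = 8244518221888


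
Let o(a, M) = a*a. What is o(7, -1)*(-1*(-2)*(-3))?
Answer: -294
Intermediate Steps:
o(a, M) = a²
o(7, -1)*(-1*(-2)*(-3)) = 7²*(-1*(-2)*(-3)) = 49*(2*(-3)) = 49*(-6) = -294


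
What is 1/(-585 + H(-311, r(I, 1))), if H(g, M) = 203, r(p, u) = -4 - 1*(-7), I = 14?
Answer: -1/382 ≈ -0.0026178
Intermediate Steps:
r(p, u) = 3 (r(p, u) = -4 + 7 = 3)
1/(-585 + H(-311, r(I, 1))) = 1/(-585 + 203) = 1/(-382) = -1/382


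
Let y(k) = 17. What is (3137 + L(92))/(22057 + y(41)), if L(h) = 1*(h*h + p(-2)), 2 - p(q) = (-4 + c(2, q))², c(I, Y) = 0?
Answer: 11587/22074 ≈ 0.52492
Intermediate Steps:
p(q) = -14 (p(q) = 2 - (-4 + 0)² = 2 - 1*(-4)² = 2 - 1*16 = 2 - 16 = -14)
L(h) = -14 + h² (L(h) = 1*(h*h - 14) = 1*(h² - 14) = 1*(-14 + h²) = -14 + h²)
(3137 + L(92))/(22057 + y(41)) = (3137 + (-14 + 92²))/(22057 + 17) = (3137 + (-14 + 8464))/22074 = (3137 + 8450)*(1/22074) = 11587*(1/22074) = 11587/22074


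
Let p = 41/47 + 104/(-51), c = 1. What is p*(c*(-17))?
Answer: 2797/141 ≈ 19.837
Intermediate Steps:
p = -2797/2397 (p = 41*(1/47) + 104*(-1/51) = 41/47 - 104/51 = -2797/2397 ≈ -1.1669)
p*(c*(-17)) = -2797*(-17)/2397 = -2797/2397*(-17) = 2797/141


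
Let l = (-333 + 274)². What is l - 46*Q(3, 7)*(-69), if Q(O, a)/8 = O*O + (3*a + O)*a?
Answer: 4497865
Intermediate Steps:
Q(O, a) = 8*O² + 8*a*(O + 3*a) (Q(O, a) = 8*(O*O + (3*a + O)*a) = 8*(O² + (O + 3*a)*a) = 8*(O² + a*(O + 3*a)) = 8*O² + 8*a*(O + 3*a))
l = 3481 (l = (-59)² = 3481)
l - 46*Q(3, 7)*(-69) = 3481 - 46*(8*3² + 24*7² + 8*3*7)*(-69) = 3481 - 46*(8*9 + 24*49 + 168)*(-69) = 3481 - 46*(72 + 1176 + 168)*(-69) = 3481 - 46*1416*(-69) = 3481 - 65136*(-69) = 3481 - 1*(-4494384) = 3481 + 4494384 = 4497865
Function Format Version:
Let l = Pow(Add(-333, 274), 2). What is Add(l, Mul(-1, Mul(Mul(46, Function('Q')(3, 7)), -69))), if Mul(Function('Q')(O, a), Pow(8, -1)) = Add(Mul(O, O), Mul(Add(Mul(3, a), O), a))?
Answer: 4497865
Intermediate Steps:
Function('Q')(O, a) = Add(Mul(8, Pow(O, 2)), Mul(8, a, Add(O, Mul(3, a)))) (Function('Q')(O, a) = Mul(8, Add(Mul(O, O), Mul(Add(Mul(3, a), O), a))) = Mul(8, Add(Pow(O, 2), Mul(Add(O, Mul(3, a)), a))) = Mul(8, Add(Pow(O, 2), Mul(a, Add(O, Mul(3, a))))) = Add(Mul(8, Pow(O, 2)), Mul(8, a, Add(O, Mul(3, a)))))
l = 3481 (l = Pow(-59, 2) = 3481)
Add(l, Mul(-1, Mul(Mul(46, Function('Q')(3, 7)), -69))) = Add(3481, Mul(-1, Mul(Mul(46, Add(Mul(8, Pow(3, 2)), Mul(24, Pow(7, 2)), Mul(8, 3, 7))), -69))) = Add(3481, Mul(-1, Mul(Mul(46, Add(Mul(8, 9), Mul(24, 49), 168)), -69))) = Add(3481, Mul(-1, Mul(Mul(46, Add(72, 1176, 168)), -69))) = Add(3481, Mul(-1, Mul(Mul(46, 1416), -69))) = Add(3481, Mul(-1, Mul(65136, -69))) = Add(3481, Mul(-1, -4494384)) = Add(3481, 4494384) = 4497865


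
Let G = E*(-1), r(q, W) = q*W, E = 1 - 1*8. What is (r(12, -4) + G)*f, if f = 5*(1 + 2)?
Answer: -615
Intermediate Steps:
E = -7 (E = 1 - 8 = -7)
r(q, W) = W*q
f = 15 (f = 5*3 = 15)
G = 7 (G = -7*(-1) = 7)
(r(12, -4) + G)*f = (-4*12 + 7)*15 = (-48 + 7)*15 = -41*15 = -615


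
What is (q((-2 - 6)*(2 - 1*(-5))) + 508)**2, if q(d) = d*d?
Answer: 13278736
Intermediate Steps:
q(d) = d**2
(q((-2 - 6)*(2 - 1*(-5))) + 508)**2 = (((-2 - 6)*(2 - 1*(-5)))**2 + 508)**2 = ((-8*(2 + 5))**2 + 508)**2 = ((-8*7)**2 + 508)**2 = ((-56)**2 + 508)**2 = (3136 + 508)**2 = 3644**2 = 13278736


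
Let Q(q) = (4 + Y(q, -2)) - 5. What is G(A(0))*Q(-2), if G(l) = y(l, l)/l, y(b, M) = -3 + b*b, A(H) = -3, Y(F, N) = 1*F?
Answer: 6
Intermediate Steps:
Y(F, N) = F
y(b, M) = -3 + b²
Q(q) = -1 + q (Q(q) = (4 + q) - 5 = -1 + q)
G(l) = (-3 + l²)/l
G(A(0))*Q(-2) = (-3 - 3/(-3))*(-1 - 2) = (-3 - 3*(-⅓))*(-3) = (-3 + 1)*(-3) = -2*(-3) = 6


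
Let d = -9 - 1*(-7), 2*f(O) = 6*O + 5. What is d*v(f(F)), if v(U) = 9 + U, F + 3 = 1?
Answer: -11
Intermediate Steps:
F = -2 (F = -3 + 1 = -2)
f(O) = 5/2 + 3*O (f(O) = (6*O + 5)/2 = (5 + 6*O)/2 = 5/2 + 3*O)
d = -2 (d = -9 + 7 = -2)
d*v(f(F)) = -2*(9 + (5/2 + 3*(-2))) = -2*(9 + (5/2 - 6)) = -2*(9 - 7/2) = -2*11/2 = -11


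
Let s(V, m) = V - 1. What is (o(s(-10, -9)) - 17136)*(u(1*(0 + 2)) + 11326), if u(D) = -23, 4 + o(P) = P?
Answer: -193857753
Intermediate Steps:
s(V, m) = -1 + V
o(P) = -4 + P
(o(s(-10, -9)) - 17136)*(u(1*(0 + 2)) + 11326) = ((-4 + (-1 - 10)) - 17136)*(-23 + 11326) = ((-4 - 11) - 17136)*11303 = (-15 - 17136)*11303 = -17151*11303 = -193857753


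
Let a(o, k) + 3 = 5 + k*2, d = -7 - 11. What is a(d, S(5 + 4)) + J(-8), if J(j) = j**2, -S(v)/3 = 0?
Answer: 66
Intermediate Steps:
d = -18
S(v) = 0 (S(v) = -3*0 = 0)
a(o, k) = 2 + 2*k (a(o, k) = -3 + (5 + k*2) = -3 + (5 + 2*k) = 2 + 2*k)
a(d, S(5 + 4)) + J(-8) = (2 + 2*0) + (-8)**2 = (2 + 0) + 64 = 2 + 64 = 66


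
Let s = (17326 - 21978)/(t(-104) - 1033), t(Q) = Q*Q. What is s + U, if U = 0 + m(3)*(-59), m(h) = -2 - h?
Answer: 2881333/9783 ≈ 294.52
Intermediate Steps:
t(Q) = Q²
s = -4652/9783 (s = (17326 - 21978)/((-104)² - 1033) = -4652/(10816 - 1033) = -4652/9783 ≈ -0.47552)
U = 295 (U = 0 + (-2 - 1*3)*(-59) = 0 + (-2 - 3)*(-59) = 0 - 5*(-59) = 0 + 295 = 295)
s + U = -4652/9783 + 295 = 2881333/9783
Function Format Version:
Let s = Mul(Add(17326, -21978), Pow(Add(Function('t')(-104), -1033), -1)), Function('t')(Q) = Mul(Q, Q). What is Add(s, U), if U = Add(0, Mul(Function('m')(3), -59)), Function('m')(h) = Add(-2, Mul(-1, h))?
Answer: Rational(2881333, 9783) ≈ 294.52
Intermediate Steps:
Function('t')(Q) = Pow(Q, 2)
s = Rational(-4652, 9783) (s = Mul(Add(17326, -21978), Pow(Add(Pow(-104, 2), -1033), -1)) = Mul(-4652, Pow(Add(10816, -1033), -1)) = Mul(-4652, Pow(9783, -1)) = Mul(-4652, Rational(1, 9783)) = Rational(-4652, 9783) ≈ -0.47552)
U = 295 (U = Add(0, Mul(Add(-2, Mul(-1, 3)), -59)) = Add(0, Mul(Add(-2, -3), -59)) = Add(0, Mul(-5, -59)) = Add(0, 295) = 295)
Add(s, U) = Add(Rational(-4652, 9783), 295) = Rational(2881333, 9783)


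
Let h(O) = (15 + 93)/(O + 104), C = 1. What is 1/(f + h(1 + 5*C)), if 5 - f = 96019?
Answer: -55/5280716 ≈ -1.0415e-5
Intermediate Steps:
f = -96014 (f = 5 - 1*96019 = 5 - 96019 = -96014)
h(O) = 108/(104 + O)
1/(f + h(1 + 5*C)) = 1/(-96014 + 108/(104 + (1 + 5*1))) = 1/(-96014 + 108/(104 + (1 + 5))) = 1/(-96014 + 108/(104 + 6)) = 1/(-96014 + 108/110) = 1/(-96014 + 108*(1/110)) = 1/(-96014 + 54/55) = 1/(-5280716/55) = -55/5280716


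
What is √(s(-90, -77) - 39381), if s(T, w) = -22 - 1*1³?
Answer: 2*I*√9851 ≈ 198.5*I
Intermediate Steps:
s(T, w) = -23 (s(T, w) = -22 - 1*1 = -22 - 1 = -23)
√(s(-90, -77) - 39381) = √(-23 - 39381) = √(-39404) = 2*I*√9851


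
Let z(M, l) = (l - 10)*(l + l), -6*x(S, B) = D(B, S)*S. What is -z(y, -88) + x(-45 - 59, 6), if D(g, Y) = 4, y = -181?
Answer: -51536/3 ≈ -17179.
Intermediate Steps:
x(S, B) = -2*S/3
z(M, l) = 2*l*(-10 + l) (z(M, l) = (-10 + l)*(2*l) = 2*l*(-10 + l))
-z(y, -88) + x(-45 - 59, 6) = -2*(-88)*(-10 - 88) - 2*(-45 - 59)/3 = -2*(-88)*(-98) - ⅔*(-104) = -1*17248 + 208/3 = -17248 + 208/3 = -51536/3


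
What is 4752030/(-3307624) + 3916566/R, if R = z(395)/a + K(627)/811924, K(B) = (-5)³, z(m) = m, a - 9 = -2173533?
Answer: -357208207581259170425481/30616219457180 ≈ -1.1667e+10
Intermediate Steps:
a = -2173524 (a = 9 - 2173533 = -2173524)
K(B) = -125
R = -37025030/110296018761 (R = 395/(-2173524) - 125/811924 = 395*(-1/2173524) - 125*1/811924 = -395/2173524 - 125/811924 = -37025030/110296018761 ≈ -0.00033569)
4752030/(-3307624) + 3916566/R = 4752030/(-3307624) + 3916566/(-37025030/110296018761) = 4752030*(-1/3307624) + 3916566*(-110296018761/37025030) = -2376015/1653812 - 215990818507347363/18512515 = -357208207581259170425481/30616219457180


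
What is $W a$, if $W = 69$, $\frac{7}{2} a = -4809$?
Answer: $-94806$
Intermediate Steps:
$a = -1374$ ($a = \frac{2}{7} \left(-4809\right) = -1374$)
$W a = 69 \left(-1374\right) = -94806$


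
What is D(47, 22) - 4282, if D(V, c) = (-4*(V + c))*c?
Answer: -10354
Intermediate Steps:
D(V, c) = c*(-4*V - 4*c) (D(V, c) = (-4*V - 4*c)*c = c*(-4*V - 4*c))
D(47, 22) - 4282 = -4*22*(47 + 22) - 4282 = -4*22*69 - 4282 = -6072 - 4282 = -10354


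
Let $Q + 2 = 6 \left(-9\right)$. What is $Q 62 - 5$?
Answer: $-3477$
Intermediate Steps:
$Q = -56$ ($Q = -2 + 6 \left(-9\right) = -2 - 54 = -56$)
$Q 62 - 5 = \left(-56\right) 62 - 5 = -3472 - 5 = -3477$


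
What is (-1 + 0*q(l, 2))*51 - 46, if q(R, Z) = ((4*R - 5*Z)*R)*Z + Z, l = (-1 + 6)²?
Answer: -97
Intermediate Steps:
l = 25 (l = 5² = 25)
q(R, Z) = Z + R*Z*(-5*Z + 4*R) (q(R, Z) = ((-5*Z + 4*R)*R)*Z + Z = (R*(-5*Z + 4*R))*Z + Z = R*Z*(-5*Z + 4*R) + Z = Z + R*Z*(-5*Z + 4*R))
(-1 + 0*q(l, 2))*51 - 46 = (-1 + 0*(2*(1 + 4*25² - 5*25*2)))*51 - 46 = (-1 + 0*(2*(1 + 4*625 - 250)))*51 - 46 = (-1 + 0*(2*(1 + 2500 - 250)))*51 - 46 = (-1 + 0*(2*2251))*51 - 46 = (-1 + 0*4502)*51 - 46 = (-1 + 0)*51 - 46 = -1*51 - 46 = -51 - 46 = -97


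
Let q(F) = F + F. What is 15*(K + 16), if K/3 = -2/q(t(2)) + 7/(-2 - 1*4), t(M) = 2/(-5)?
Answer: 300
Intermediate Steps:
t(M) = -2/5 (t(M) = 2*(-1/5) = -2/5)
q(F) = 2*F
K = 4 (K = 3*(-2/(2*(-2/5)) + 7/(-2 - 1*4)) = 3*(-2/(-4/5) + 7/(-2 - 4)) = 3*(-2*(-5/4) + 7/(-6)) = 3*(5/2 + 7*(-1/6)) = 3*(5/2 - 7/6) = 3*(4/3) = 4)
15*(K + 16) = 15*(4 + 16) = 15*20 = 300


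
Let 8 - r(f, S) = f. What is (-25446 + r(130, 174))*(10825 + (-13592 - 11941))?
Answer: 376054144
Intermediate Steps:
r(f, S) = 8 - f
(-25446 + r(130, 174))*(10825 + (-13592 - 11941)) = (-25446 + (8 - 1*130))*(10825 + (-13592 - 11941)) = (-25446 + (8 - 130))*(10825 - 25533) = (-25446 - 122)*(-14708) = -25568*(-14708) = 376054144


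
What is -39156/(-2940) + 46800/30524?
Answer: 2135881/143815 ≈ 14.852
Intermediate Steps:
-39156/(-2940) + 46800/30524 = -39156*(-1/2940) + 46800*(1/30524) = 3263/245 + 900/587 = 2135881/143815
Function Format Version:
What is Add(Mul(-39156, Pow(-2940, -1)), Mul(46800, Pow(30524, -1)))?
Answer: Rational(2135881, 143815) ≈ 14.852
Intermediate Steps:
Add(Mul(-39156, Pow(-2940, -1)), Mul(46800, Pow(30524, -1))) = Add(Mul(-39156, Rational(-1, 2940)), Mul(46800, Rational(1, 30524))) = Add(Rational(3263, 245), Rational(900, 587)) = Rational(2135881, 143815)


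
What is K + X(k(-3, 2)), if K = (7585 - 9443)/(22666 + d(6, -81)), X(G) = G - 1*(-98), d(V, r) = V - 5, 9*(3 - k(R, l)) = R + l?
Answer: 20610248/204003 ≈ 101.03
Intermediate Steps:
k(R, l) = 3 - R/9 - l/9 (k(R, l) = 3 - (R + l)/9 = 3 + (-R/9 - l/9) = 3 - R/9 - l/9)
d(V, r) = -5 + V
X(G) = 98 + G (X(G) = G + 98 = 98 + G)
K = -1858/22667 (K = (7585 - 9443)/(22666 + (-5 + 6)) = -1858/(22666 + 1) = -1858/22667 ≈ -0.081969)
K + X(k(-3, 2)) = -1858/22667 + (98 + (3 - 1/9*(-3) - 1/9*2)) = -1858/22667 + (98 + (3 + 1/3 - 2/9)) = -1858/22667 + (98 + 28/9) = -1858/22667 + 910/9 = 20610248/204003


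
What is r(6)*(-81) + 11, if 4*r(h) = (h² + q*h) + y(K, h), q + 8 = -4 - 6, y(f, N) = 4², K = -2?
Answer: 1145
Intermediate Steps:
y(f, N) = 16
q = -18 (q = -8 + (-4 - 6) = -8 - 10 = -18)
r(h) = 4 - 9*h/2 + h²/4 (r(h) = ((h² - 18*h) + 16)/4 = (16 + h² - 18*h)/4 = 4 - 9*h/2 + h²/4)
r(6)*(-81) + 11 = (4 - 9/2*6 + (¼)*6²)*(-81) + 11 = (4 - 27 + (¼)*36)*(-81) + 11 = (4 - 27 + 9)*(-81) + 11 = -14*(-81) + 11 = 1134 + 11 = 1145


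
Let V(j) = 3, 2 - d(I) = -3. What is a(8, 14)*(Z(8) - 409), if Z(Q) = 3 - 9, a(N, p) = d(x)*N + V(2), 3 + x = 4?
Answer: -17845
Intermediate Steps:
x = 1 (x = -3 + 4 = 1)
d(I) = 5 (d(I) = 2 - 1*(-3) = 2 + 3 = 5)
a(N, p) = 3 + 5*N (a(N, p) = 5*N + 3 = 3 + 5*N)
Z(Q) = -6
a(8, 14)*(Z(8) - 409) = (3 + 5*8)*(-6 - 409) = (3 + 40)*(-415) = 43*(-415) = -17845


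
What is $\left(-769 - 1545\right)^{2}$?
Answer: $5354596$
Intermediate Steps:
$\left(-769 - 1545\right)^{2} = \left(-2314\right)^{2} = 5354596$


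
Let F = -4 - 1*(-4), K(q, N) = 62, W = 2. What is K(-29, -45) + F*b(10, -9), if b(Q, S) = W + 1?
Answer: 62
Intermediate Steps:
b(Q, S) = 3 (b(Q, S) = 2 + 1 = 3)
F = 0 (F = -4 + 4 = 0)
K(-29, -45) + F*b(10, -9) = 62 + 0*3 = 62 + 0 = 62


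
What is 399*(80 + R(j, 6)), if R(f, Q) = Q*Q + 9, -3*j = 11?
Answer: 49875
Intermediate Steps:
j = -11/3 (j = -⅓*11 = -11/3 ≈ -3.6667)
R(f, Q) = 9 + Q² (R(f, Q) = Q² + 9 = 9 + Q²)
399*(80 + R(j, 6)) = 399*(80 + (9 + 6²)) = 399*(80 + (9 + 36)) = 399*(80 + 45) = 399*125 = 49875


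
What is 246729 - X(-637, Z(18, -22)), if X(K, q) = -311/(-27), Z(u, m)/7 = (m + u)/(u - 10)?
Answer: 6661372/27 ≈ 2.4672e+5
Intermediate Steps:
Z(u, m) = 7*(m + u)/(-10 + u) (Z(u, m) = 7*((m + u)/(u - 10)) = 7*((m + u)/(-10 + u)) = 7*(m + u)/(-10 + u))
X(K, q) = 311/27 (X(K, q) = -311*(-1/27) = 311/27)
246729 - X(-637, Z(18, -22)) = 246729 - 1*311/27 = 246729 - 311/27 = 6661372/27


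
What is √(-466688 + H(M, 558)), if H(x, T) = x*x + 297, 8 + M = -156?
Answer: I*√439495 ≈ 662.94*I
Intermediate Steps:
M = -164 (M = -8 - 156 = -164)
H(x, T) = 297 + x² (H(x, T) = x² + 297 = 297 + x²)
√(-466688 + H(M, 558)) = √(-466688 + (297 + (-164)²)) = √(-466688 + (297 + 26896)) = √(-466688 + 27193) = √(-439495) = I*√439495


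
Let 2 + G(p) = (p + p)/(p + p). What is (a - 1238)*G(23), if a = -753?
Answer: 1991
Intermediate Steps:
G(p) = -1 (G(p) = -2 + (p + p)/(p + p) = -2 + (2*p)/((2*p)) = -2 + (2*p)*(1/(2*p)) = -2 + 1 = -1)
(a - 1238)*G(23) = (-753 - 1238)*(-1) = -1991*(-1) = 1991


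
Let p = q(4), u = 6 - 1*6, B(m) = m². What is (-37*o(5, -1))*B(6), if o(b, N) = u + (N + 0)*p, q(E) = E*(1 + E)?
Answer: 26640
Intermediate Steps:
u = 0 (u = 6 - 6 = 0)
p = 20 (p = 4*(1 + 4) = 4*5 = 20)
o(b, N) = 20*N (o(b, N) = 0 + (N + 0)*20 = 0 + N*20 = 0 + 20*N = 20*N)
(-37*o(5, -1))*B(6) = -740*(-1)*6² = -37*(-20)*36 = 740*36 = 26640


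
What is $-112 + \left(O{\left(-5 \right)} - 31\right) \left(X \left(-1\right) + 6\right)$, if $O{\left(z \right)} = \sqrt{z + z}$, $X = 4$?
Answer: $-174 + 2 i \sqrt{10} \approx -174.0 + 6.3246 i$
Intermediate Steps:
$O{\left(z \right)} = \sqrt{2} \sqrt{z}$ ($O{\left(z \right)} = \sqrt{2 z} = \sqrt{2} \sqrt{z}$)
$-112 + \left(O{\left(-5 \right)} - 31\right) \left(X \left(-1\right) + 6\right) = -112 + \left(\sqrt{2} \sqrt{-5} - 31\right) \left(4 \left(-1\right) + 6\right) = -112 + \left(\sqrt{2} i \sqrt{5} - 31\right) \left(-4 + 6\right) = -112 + \left(i \sqrt{10} - 31\right) 2 = -112 + \left(-31 + i \sqrt{10}\right) 2 = -112 - \left(62 - 2 i \sqrt{10}\right) = -174 + 2 i \sqrt{10}$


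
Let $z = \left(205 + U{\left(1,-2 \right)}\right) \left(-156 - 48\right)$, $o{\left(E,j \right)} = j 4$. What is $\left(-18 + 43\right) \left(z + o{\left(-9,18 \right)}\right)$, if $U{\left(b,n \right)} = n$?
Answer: $-1033500$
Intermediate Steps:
$o{\left(E,j \right)} = 4 j$
$z = -41412$ ($z = \left(205 - 2\right) \left(-156 - 48\right) = 203 \left(-204\right) = -41412$)
$\left(-18 + 43\right) \left(z + o{\left(-9,18 \right)}\right) = \left(-18 + 43\right) \left(-41412 + 4 \cdot 18\right) = 25 \left(-41412 + 72\right) = 25 \left(-41340\right) = -1033500$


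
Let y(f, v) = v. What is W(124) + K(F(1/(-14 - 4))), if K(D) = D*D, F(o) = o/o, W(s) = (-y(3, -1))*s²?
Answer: 15377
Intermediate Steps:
W(s) = s² (W(s) = (-1*(-1))*s² = 1*s² = s²)
F(o) = 1
K(D) = D²
W(124) + K(F(1/(-14 - 4))) = 124² + 1² = 15376 + 1 = 15377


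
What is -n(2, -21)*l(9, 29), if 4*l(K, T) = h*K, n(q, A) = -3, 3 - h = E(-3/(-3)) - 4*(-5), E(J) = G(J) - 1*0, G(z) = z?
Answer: -243/2 ≈ -121.50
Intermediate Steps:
E(J) = J (E(J) = J - 1*0 = J + 0 = J)
h = -18 (h = 3 - (-3/(-3) - 4*(-5)) = 3 - (-3*(-⅓) + 20) = 3 - (1 + 20) = 3 - 1*21 = 3 - 21 = -18)
l(K, T) = -9*K/2 (l(K, T) = (-18*K)/4 = -9*K/2)
-n(2, -21)*l(9, 29) = -(-3)*(-9/2*9) = -(-3)*(-81)/2 = -1*243/2 = -243/2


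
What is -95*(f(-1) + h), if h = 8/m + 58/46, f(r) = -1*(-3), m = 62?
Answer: -297350/713 ≈ -417.04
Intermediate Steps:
f(r) = 3
h = 991/713 (h = 8/62 + 58/46 = 8*(1/62) + 58*(1/46) = 4/31 + 29/23 = 991/713 ≈ 1.3899)
-95*(f(-1) + h) = -95*(3 + 991/713) = -95*3130/713 = -297350/713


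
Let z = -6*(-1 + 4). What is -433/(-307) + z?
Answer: -5093/307 ≈ -16.590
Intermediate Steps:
z = -18 (z = -6*3 = -18)
-433/(-307) + z = -433/(-307) - 18 = -433*(-1/307) - 18 = 433/307 - 18 = -5093/307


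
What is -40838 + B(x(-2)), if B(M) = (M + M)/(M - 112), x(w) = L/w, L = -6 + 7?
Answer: -9188548/225 ≈ -40838.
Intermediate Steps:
L = 1
x(w) = 1/w
B(M) = 2*M/(-112 + M) (B(M) = (2*M)/(-112 + M) = 2*M/(-112 + M))
-40838 + B(x(-2)) = -40838 + 2/(-2*(-112 + 1/(-2))) = -40838 + 2*(-1/2)/(-112 - 1/2) = -40838 + 2*(-1/2)/(-225/2) = -40838 + 2*(-1/2)*(-2/225) = -40838 + 2/225 = -9188548/225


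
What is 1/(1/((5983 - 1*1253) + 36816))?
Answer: 41546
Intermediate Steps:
1/(1/((5983 - 1*1253) + 36816)) = 1/(1/((5983 - 1253) + 36816)) = 1/(1/(4730 + 36816)) = 1/(1/41546) = 41546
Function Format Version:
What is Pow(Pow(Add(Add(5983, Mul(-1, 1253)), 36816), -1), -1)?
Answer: 41546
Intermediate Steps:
Pow(Pow(Add(Add(5983, Mul(-1, 1253)), 36816), -1), -1) = Pow(Pow(Add(Add(5983, -1253), 36816), -1), -1) = Pow(Pow(Add(4730, 36816), -1), -1) = Pow(Pow(41546, -1), -1) = Pow(Rational(1, 41546), -1) = 41546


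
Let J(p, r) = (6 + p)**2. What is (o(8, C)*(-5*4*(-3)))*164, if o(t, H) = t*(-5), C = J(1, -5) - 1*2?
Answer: -393600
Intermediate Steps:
C = 47 (C = (6 + 1)**2 - 1*2 = 7**2 - 2 = 49 - 2 = 47)
o(t, H) = -5*t
(o(8, C)*(-5*4*(-3)))*164 = ((-5*8)*(-5*4*(-3)))*164 = -(-800)*(-3)*164 = -40*60*164 = -2400*164 = -393600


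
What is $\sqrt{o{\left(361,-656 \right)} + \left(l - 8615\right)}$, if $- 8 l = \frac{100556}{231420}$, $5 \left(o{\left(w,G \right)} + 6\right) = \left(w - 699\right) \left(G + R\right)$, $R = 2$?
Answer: $\frac{\sqrt{1905995109712470}}{231420} \approx 188.65$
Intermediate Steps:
$o{\left(w,G \right)} = -6 + \frac{\left(-699 + w\right) \left(2 + G\right)}{5}$ ($o{\left(w,G \right)} = -6 + \frac{\left(w - 699\right) \left(G + 2\right)}{5} = -6 + \frac{\left(-699 + w\right) \left(2 + G\right)}{5}$)
$l = - \frac{25139}{462840}$ ($l = - \frac{100556 \cdot \frac{1}{231420}}{8} = \left(- \frac{1}{8}\right) \frac{25139}{57855} = - \frac{25139}{462840} \approx -0.054315$)
$\sqrt{o{\left(361,-656 \right)} + \left(l - 8615\right)} = \sqrt{\left(- \frac{1428}{5} - - \frac{458544}{5} + \frac{2}{5} \cdot 361 + \frac{1}{5} \left(-656\right) 361\right) - \frac{3987391739}{462840}} = \sqrt{\left(- \frac{1428}{5} + \frac{458544}{5} + \frac{722}{5} - \frac{236816}{5}\right) - \frac{3987391739}{462840}} = \sqrt{\frac{221022}{5} - \frac{3987391739}{462840}} = \sqrt{\frac{16472172757}{462840}} = \frac{\sqrt{1905995109712470}}{231420}$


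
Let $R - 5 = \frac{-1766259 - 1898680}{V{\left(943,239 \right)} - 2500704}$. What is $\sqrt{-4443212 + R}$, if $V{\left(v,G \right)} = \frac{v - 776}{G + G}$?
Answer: $\frac{i \sqrt{6348580821382522187590685}}{1195336345} \approx 2107.9 i$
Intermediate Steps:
$V{\left(v,G \right)} = \frac{-776 + v}{2 G}$
$R = \frac{7728522567}{1195336345}$ ($R = 5 + \frac{-1766259 - 1898680}{\frac{-776 + 943}{2 \cdot 239} - 2500704} = 5 - \frac{3664939}{\frac{1}{2} \cdot \frac{1}{239} \cdot 167 - 2500704} = 5 - \frac{3664939}{\frac{167}{478} - 2500704} = 5 - \frac{3664939}{- \frac{1195336345}{478}} = 5 - - \frac{1751840842}{1195336345} = 5 + \frac{1751840842}{1195336345} = \frac{7728522567}{1195336345} \approx 6.4656$)
$\sqrt{-4443212 + R} = \sqrt{-4443212 + \frac{7728522567}{1195336345}} = \sqrt{- \frac{5311125063617573}{1195336345}} = \frac{i \sqrt{6348580821382522187590685}}{1195336345}$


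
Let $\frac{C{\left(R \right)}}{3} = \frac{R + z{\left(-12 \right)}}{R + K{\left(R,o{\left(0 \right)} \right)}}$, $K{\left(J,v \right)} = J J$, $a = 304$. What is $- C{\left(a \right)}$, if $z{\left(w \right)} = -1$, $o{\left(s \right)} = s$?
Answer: $- \frac{909}{92720} \approx -0.0098037$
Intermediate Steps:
$K{\left(J,v \right)} = J^{2}$
$C{\left(R \right)} = \frac{3 \left(-1 + R\right)}{R + R^{2}}$ ($C{\left(R \right)} = 3 \frac{R - 1}{R + R^{2}} = 3 \frac{-1 + R}{R + R^{2}} = \frac{3 \left(-1 + R\right)}{R + R^{2}}$)
$- C{\left(a \right)} = - \frac{3 \left(-1 + 304\right)}{304 \left(1 + 304\right)} = - \frac{3 \cdot 303}{304 \cdot 305} = \left(-1\right) \frac{909}{92720} = - \frac{909}{92720}$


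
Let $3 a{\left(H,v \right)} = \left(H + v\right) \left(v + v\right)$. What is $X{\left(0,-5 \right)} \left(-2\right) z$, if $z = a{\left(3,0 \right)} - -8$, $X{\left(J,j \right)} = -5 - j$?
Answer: $0$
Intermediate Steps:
$a{\left(H,v \right)} = \frac{2 v \left(H + v\right)}{3}$ ($a{\left(H,v \right)} = \frac{\left(H + v\right) \left(v + v\right)}{3} = \frac{\left(H + v\right) 2 v}{3} = \frac{2 v \left(H + v\right)}{3}$)
$z = 8$ ($z = \frac{2}{3} \cdot 0 \left(3 + 0\right) - -8 = \frac{2}{3} \cdot 0 \cdot 3 + 8 = 0 + 8 = 8$)
$X{\left(0,-5 \right)} \left(-2\right) z = \left(-5 - -5\right) \left(-2\right) 8 = \left(-5 + 5\right) \left(-2\right) 8 = 0 \left(-2\right) 8 = 0 \cdot 8 = 0$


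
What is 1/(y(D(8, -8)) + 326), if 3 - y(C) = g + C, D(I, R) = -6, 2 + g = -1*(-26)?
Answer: 1/311 ≈ 0.0032154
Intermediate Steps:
g = 24 (g = -2 - 1*(-26) = -2 + 26 = 24)
y(C) = -21 - C (y(C) = 3 - (24 + C) = 3 + (-24 - C) = -21 - C)
1/(y(D(8, -8)) + 326) = 1/((-21 - 1*(-6)) + 326) = 1/((-21 + 6) + 326) = 1/(-15 + 326) = 1/311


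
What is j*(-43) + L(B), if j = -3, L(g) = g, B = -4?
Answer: 125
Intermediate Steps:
j*(-43) + L(B) = -3*(-43) - 4 = 129 - 4 = 125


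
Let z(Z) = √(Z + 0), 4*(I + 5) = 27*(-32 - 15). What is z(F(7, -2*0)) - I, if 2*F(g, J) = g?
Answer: 1289/4 + √14/2 ≈ 324.12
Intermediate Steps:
I = -1289/4 (I = -5 + (27*(-32 - 15))/4 = -5 + (27*(-47))/4 = -5 + (¼)*(-1269) = -5 - 1269/4 = -1289/4 ≈ -322.25)
F(g, J) = g/2
z(Z) = √Z
z(F(7, -2*0)) - I = √((½)*7) - 1*(-1289/4) = √(7/2) + 1289/4 = √14/2 + 1289/4 = 1289/4 + √14/2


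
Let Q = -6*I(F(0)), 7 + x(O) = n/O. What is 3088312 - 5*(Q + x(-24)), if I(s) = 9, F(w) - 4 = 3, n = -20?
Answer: 18531677/6 ≈ 3.0886e+6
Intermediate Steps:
F(w) = 7 (F(w) = 4 + 3 = 7)
x(O) = -7 - 20/O
Q = -54 (Q = -6*9 = -54)
3088312 - 5*(Q + x(-24)) = 3088312 - 5*(-54 + (-7 - 20/(-24))) = 3088312 - 5*(-54 + (-7 - 20*(-1/24))) = 3088312 - 5*(-54 + (-7 + 5/6)) = 3088312 - 5*(-54 - 37/6) = 3088312 - 5*(-361)/6 = 3088312 - 1*(-1805/6) = 3088312 + 1805/6 = 18531677/6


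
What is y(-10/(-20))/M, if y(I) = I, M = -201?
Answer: -1/402 ≈ -0.0024876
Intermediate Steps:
y(-10/(-20))/M = -10/(-20)/(-201) = -10*(-1/20)*(-1/201) = (½)*(-1/201) = -1/402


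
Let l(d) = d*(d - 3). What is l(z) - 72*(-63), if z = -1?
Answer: 4540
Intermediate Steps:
l(d) = d*(-3 + d)
l(z) - 72*(-63) = -(-3 - 1) - 72*(-63) = -1*(-4) + 4536 = 4 + 4536 = 4540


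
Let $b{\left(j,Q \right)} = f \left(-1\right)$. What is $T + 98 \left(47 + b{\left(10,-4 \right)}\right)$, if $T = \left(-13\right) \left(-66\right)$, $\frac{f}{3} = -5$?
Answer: $6934$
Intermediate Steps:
$f = -15$ ($f = 3 \left(-5\right) = -15$)
$b{\left(j,Q \right)} = 15$ ($b{\left(j,Q \right)} = \left(-15\right) \left(-1\right) = 15$)
$T = 858$
$T + 98 \left(47 + b{\left(10,-4 \right)}\right) = 858 + 98 \left(47 + 15\right) = 858 + 98 \cdot 62 = 858 + 6076 = 6934$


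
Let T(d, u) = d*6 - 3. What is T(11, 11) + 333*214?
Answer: 71325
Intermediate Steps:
T(d, u) = -3 + 6*d (T(d, u) = 6*d - 3 = -3 + 6*d)
T(11, 11) + 333*214 = (-3 + 6*11) + 333*214 = (-3 + 66) + 71262 = 63 + 71262 = 71325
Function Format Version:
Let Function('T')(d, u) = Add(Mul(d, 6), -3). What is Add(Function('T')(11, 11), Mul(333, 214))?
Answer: 71325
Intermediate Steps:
Function('T')(d, u) = Add(-3, Mul(6, d)) (Function('T')(d, u) = Add(Mul(6, d), -3) = Add(-3, Mul(6, d)))
Add(Function('T')(11, 11), Mul(333, 214)) = Add(Add(-3, Mul(6, 11)), Mul(333, 214)) = Add(Add(-3, 66), 71262) = Add(63, 71262) = 71325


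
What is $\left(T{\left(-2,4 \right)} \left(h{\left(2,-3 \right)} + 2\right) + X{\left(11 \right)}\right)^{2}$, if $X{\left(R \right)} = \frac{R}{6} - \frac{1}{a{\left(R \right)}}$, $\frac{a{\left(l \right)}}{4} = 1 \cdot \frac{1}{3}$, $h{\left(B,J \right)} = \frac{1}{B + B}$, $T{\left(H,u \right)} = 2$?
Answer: $\frac{4489}{144} \approx 31.174$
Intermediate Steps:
$h{\left(B,J \right)} = \frac{1}{2 B}$
$a{\left(l \right)} = \frac{4}{3}$ ($a{\left(l \right)} = 4 \cdot 1 \cdot \frac{1}{3} = 4 \cdot \frac{1}{3} = \frac{4}{3}$)
$X{\left(R \right)} = - \frac{3}{4} + \frac{R}{6}$ ($X{\left(R \right)} = \frac{R}{6} - \frac{1}{\frac{4}{3}} = R \frac{1}{6} - \frac{3}{4} = \frac{R}{6} - \frac{3}{4} = - \frac{3}{4} + \frac{R}{6}$)
$\left(T{\left(-2,4 \right)} \left(h{\left(2,-3 \right)} + 2\right) + X{\left(11 \right)}\right)^{2} = \left(2 \left(\frac{1}{2 \cdot 2} + 2\right) + \left(- \frac{3}{4} + \frac{1}{6} \cdot 11\right)\right)^{2} = \left(2 \left(\frac{1}{2} \cdot \frac{1}{2} + 2\right) + \left(- \frac{3}{4} + \frac{11}{6}\right)\right)^{2} = \left(2 \left(\frac{1}{4} + 2\right) + \frac{13}{12}\right)^{2} = \left(2 \cdot \frac{9}{4} + \frac{13}{12}\right)^{2} = \left(\frac{9}{2} + \frac{13}{12}\right)^{2} = \left(\frac{67}{12}\right)^{2} = \frac{4489}{144}$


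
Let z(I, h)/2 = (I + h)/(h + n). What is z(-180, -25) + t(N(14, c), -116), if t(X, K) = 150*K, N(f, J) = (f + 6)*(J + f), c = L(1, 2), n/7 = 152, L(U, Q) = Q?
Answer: -18079010/1039 ≈ -17400.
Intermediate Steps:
n = 1064 (n = 7*152 = 1064)
c = 2
z(I, h) = 2*(I + h)/(1064 + h) (z(I, h) = 2*((I + h)/(h + 1064)) = 2*((I + h)/(1064 + h)) = 2*(I + h)/(1064 + h))
N(f, J) = (6 + f)*(J + f)
z(-180, -25) + t(N(14, c), -116) = 2*(-180 - 25)/(1064 - 25) + 150*(-116) = 2*(-205)/1039 - 17400 = 2*(1/1039)*(-205) - 17400 = -410/1039 - 17400 = -18079010/1039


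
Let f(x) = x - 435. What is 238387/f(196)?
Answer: -238387/239 ≈ -997.44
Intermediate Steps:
f(x) = -435 + x
238387/f(196) = 238387/(-435 + 196) = 238387/(-239) = 238387*(-1/239) = -238387/239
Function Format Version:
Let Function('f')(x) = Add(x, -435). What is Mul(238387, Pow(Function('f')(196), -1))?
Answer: Rational(-238387, 239) ≈ -997.44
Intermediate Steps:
Function('f')(x) = Add(-435, x)
Mul(238387, Pow(Function('f')(196), -1)) = Mul(238387, Pow(Add(-435, 196), -1)) = Mul(238387, Pow(-239, -1)) = Mul(238387, Rational(-1, 239)) = Rational(-238387, 239)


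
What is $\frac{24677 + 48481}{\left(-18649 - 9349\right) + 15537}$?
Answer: $- \frac{73158}{12461} \approx -5.871$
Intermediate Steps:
$\frac{24677 + 48481}{\left(-18649 - 9349\right) + 15537} = \frac{73158}{\left(-18649 - 9349\right) + 15537} = \frac{73158}{-27998 + 15537} = \frac{73158}{-12461} = 73158 \left(- \frac{1}{12461}\right) = - \frac{73158}{12461}$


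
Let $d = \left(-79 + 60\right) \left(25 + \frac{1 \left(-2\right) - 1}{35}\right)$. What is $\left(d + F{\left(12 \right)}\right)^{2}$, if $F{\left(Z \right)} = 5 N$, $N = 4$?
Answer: $\frac{251793424}{1225} \approx 2.0555 \cdot 10^{5}$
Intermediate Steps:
$F{\left(Z \right)} = 20$ ($F{\left(Z \right)} = 5 \cdot 4 = 20$)
$d = - \frac{16568}{35}$ ($d = - 19 \left(25 + \left(-2 - 1\right) \frac{1}{35}\right) = - 19 \left(25 - \frac{3}{35}\right) = \left(-19\right) \frac{872}{35} = - \frac{16568}{35} \approx -473.37$)
$\left(d + F{\left(12 \right)}\right)^{2} = \left(- \frac{16568}{35} + 20\right)^{2} = \left(- \frac{15868}{35}\right)^{2} = \frac{251793424}{1225}$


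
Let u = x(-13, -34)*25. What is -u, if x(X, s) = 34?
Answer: -850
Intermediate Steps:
u = 850 (u = 34*25 = 850)
-u = -1*850 = -850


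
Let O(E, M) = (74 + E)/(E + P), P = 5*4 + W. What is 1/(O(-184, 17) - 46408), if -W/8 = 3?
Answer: -94/4362297 ≈ -2.1548e-5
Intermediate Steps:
W = -24 (W = -8*3 = -24)
P = -4 (P = 5*4 - 24 = 20 - 24 = -4)
O(E, M) = (74 + E)/(-4 + E) (O(E, M) = (74 + E)/(E - 4) = (74 + E)/(-4 + E))
1/(O(-184, 17) - 46408) = 1/((74 - 184)/(-4 - 184) - 46408) = 1/(-110/(-188) - 46408) = 1/(-1/188*(-110) - 46408) = 1/(55/94 - 46408) = 1/(-4362297/94) = -94/4362297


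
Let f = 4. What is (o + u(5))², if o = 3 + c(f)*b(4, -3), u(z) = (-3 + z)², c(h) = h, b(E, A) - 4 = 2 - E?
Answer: 225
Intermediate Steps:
b(E, A) = 6 - E (b(E, A) = 4 + (2 - E) = 6 - E)
o = 11 (o = 3 + 4*(6 - 1*4) = 3 + 4*(6 - 4) = 3 + 4*2 = 3 + 8 = 11)
(o + u(5))² = (11 + (-3 + 5)²)² = (11 + 2²)² = (11 + 4)² = 15² = 225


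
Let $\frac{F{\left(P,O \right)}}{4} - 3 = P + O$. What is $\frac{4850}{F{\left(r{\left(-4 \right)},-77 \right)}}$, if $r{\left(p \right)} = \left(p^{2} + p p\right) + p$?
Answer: $- \frac{2425}{92} \approx -26.359$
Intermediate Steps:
$r{\left(p \right)} = p + 2 p^{2}$ ($r{\left(p \right)} = \left(p^{2} + p^{2}\right) + p = 2 p^{2} + p = p + 2 p^{2}$)
$F{\left(P,O \right)} = 12 + 4 O + 4 P$ ($F{\left(P,O \right)} = 12 + 4 \left(P + O\right) = 12 + 4 \left(O + P\right) = 12 + \left(4 O + 4 P\right) = 12 + 4 O + 4 P$)
$\frac{4850}{F{\left(r{\left(-4 \right)},-77 \right)}} = \frac{4850}{12 + 4 \left(-77\right) + 4 \left(- 4 \left(1 + 2 \left(-4\right)\right)\right)} = \frac{4850}{12 - 308 + 4 \left(- 4 \left(1 - 8\right)\right)} = \frac{4850}{12 - 308 + 4 \left(\left(-4\right) \left(-7\right)\right)} = \frac{4850}{12 - 308 + 4 \cdot 28} = \frac{4850}{12 - 308 + 112} = \frac{4850}{-184} = 4850 \left(- \frac{1}{184}\right) = - \frac{2425}{92}$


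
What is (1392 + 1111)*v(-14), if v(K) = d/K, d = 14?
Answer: -2503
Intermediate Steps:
v(K) = 14/K
(1392 + 1111)*v(-14) = (1392 + 1111)*(14/(-14)) = 2503*(14*(-1/14)) = 2503*(-1) = -2503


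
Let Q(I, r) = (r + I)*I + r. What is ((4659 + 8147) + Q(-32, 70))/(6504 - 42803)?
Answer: -11660/36299 ≈ -0.32122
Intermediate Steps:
Q(I, r) = r + I*(I + r) (Q(I, r) = (I + r)*I + r = I*(I + r) + r = r + I*(I + r))
((4659 + 8147) + Q(-32, 70))/(6504 - 42803) = ((4659 + 8147) + (70 + (-32)**2 - 32*70))/(6504 - 42803) = (12806 + (70 + 1024 - 2240))/(-36299) = (12806 - 1146)*(-1/36299) = 11660*(-1/36299) = -11660/36299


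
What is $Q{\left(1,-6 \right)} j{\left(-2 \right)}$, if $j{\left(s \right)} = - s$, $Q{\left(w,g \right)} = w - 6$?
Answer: $-10$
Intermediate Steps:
$Q{\left(w,g \right)} = -6 + w$ ($Q{\left(w,g \right)} = w - 6 = -6 + w$)
$Q{\left(1,-6 \right)} j{\left(-2 \right)} = \left(-6 + 1\right) \left(\left(-1\right) \left(-2\right)\right) = \left(-5\right) 2 = -10$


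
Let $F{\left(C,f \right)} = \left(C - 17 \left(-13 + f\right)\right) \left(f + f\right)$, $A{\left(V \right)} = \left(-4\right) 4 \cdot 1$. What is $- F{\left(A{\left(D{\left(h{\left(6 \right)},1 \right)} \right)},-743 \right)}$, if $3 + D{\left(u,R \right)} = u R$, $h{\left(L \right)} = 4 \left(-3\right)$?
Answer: $19074296$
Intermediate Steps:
$h{\left(L \right)} = -12$
$D{\left(u,R \right)} = -3 + R u$ ($D{\left(u,R \right)} = -3 + u R = -3 + R u$)
$A{\left(V \right)} = -16$ ($A{\left(V \right)} = \left(-16\right) 1 = -16$)
$F{\left(C,f \right)} = 2 f \left(221 + C - 17 f\right)$ ($F{\left(C,f \right)} = \left(C - \left(-221 + 17 f\right)\right) 2 f = \left(221 + C - 17 f\right) 2 f = 2 f \left(221 + C - 17 f\right)$)
$- F{\left(A{\left(D{\left(h{\left(6 \right)},1 \right)} \right)},-743 \right)} = - 2 \left(-743\right) \left(221 - 16 - -12631\right) = - 2 \left(-743\right) \left(221 - 16 + 12631\right) = - 2 \left(-743\right) 12836 = \left(-1\right) \left(-19074296\right) = 19074296$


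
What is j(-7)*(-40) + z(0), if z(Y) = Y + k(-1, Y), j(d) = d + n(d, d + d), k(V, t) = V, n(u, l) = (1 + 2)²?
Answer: -81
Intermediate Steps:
n(u, l) = 9 (n(u, l) = 3² = 9)
j(d) = 9 + d (j(d) = d + 9 = 9 + d)
z(Y) = -1 + Y (z(Y) = Y - 1 = -1 + Y)
j(-7)*(-40) + z(0) = (9 - 7)*(-40) + (-1 + 0) = 2*(-40) - 1 = -80 - 1 = -81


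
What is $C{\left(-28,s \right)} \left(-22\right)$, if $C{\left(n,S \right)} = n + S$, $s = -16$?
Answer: $968$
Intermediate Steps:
$C{\left(n,S \right)} = S + n$
$C{\left(-28,s \right)} \left(-22\right) = \left(-16 - 28\right) \left(-22\right) = \left(-44\right) \left(-22\right) = 968$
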